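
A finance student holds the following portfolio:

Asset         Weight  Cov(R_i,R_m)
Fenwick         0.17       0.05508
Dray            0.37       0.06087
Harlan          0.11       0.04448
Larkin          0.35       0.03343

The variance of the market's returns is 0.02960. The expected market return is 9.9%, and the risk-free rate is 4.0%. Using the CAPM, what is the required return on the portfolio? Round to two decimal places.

β_Fenwick = 0.05508 / 0.02960 = 1.8608
β_Dray = 0.06087 / 0.02960 = 2.0564
β_Harlan = 0.04448 / 0.02960 = 1.5027
β_Larkin = 0.03343 / 0.02960 = 1.1294
β_P = Σ w_i β_i = 0.17×1.8608 + 0.37×2.0564 + 0.11×1.5027 + 0.35×1.1294 = 1.6378
MRP = 9.9% − 4.0% = 5.90%
E(R_P) = R_f + β_P × MRP = 4.0% + 1.6378 × 5.9% = 13.66%

13.66%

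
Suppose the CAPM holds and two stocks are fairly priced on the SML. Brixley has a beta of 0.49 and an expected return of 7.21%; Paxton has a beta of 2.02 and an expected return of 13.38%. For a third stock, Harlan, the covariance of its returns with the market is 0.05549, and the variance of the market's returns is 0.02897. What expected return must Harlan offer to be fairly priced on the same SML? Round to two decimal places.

MRP = (13.38% − 7.21%) / (2.02 − 0.49) = 4.0327%
R_f = 7.21% − 0.49 × 4.0327% = 5.2340%
β_Harlan = Cov / Var(R_m) = 0.05549 / 0.02897 = 1.9154
E(R_Harlan) = R_f + β × MRP = 5.2340% + 1.9154 × 4.0327% = 12.96%

12.96%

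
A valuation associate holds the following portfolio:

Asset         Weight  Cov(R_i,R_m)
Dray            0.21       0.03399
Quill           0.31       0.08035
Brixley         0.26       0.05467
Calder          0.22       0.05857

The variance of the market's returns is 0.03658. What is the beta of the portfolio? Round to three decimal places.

1.617

β_Dray = 0.03399 / 0.03658 = 0.9292
β_Quill = 0.08035 / 0.03658 = 2.1966
β_Brixley = 0.05467 / 0.03658 = 1.4945
β_Calder = 0.05857 / 0.03658 = 1.6011
β_P = Σ w_i β_i = 0.21×0.9292 + 0.31×2.1966 + 0.26×1.4945 + 0.22×1.6011 = 1.6169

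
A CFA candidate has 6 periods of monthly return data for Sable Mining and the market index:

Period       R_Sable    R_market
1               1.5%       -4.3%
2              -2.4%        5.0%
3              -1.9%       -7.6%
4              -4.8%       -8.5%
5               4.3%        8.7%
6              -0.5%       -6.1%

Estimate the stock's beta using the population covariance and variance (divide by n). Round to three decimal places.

0.267

Mean R_i = (1.5 − 2.4 − 1.9 − 4.8 + 4.3 − 0.5) / 6 = -0.6333%
Mean R_m = (-4.3 + 5.0 − 7.6 − 8.5 + 8.7 − 6.1) / 6 = -2.1333%
Σ(R_i − R̄_i)(R_m − R̄_m) = 69.1433  ⇒  Cov = 69.1433 / 6 = 11.5239
Σ(R_m − R̄_m)² = 259.0933  ⇒  Var(R_m) = 259.0933 / 6 = 43.1822
β = Cov / Var(R_m) = 11.5239 / 43.1822 = 0.2669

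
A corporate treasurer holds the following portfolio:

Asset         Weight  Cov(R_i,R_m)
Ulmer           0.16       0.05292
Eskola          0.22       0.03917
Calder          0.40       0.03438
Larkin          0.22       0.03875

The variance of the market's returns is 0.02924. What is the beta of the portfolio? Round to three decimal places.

1.346

β_Ulmer = 0.05292 / 0.02924 = 1.8098
β_Eskola = 0.03917 / 0.02924 = 1.3396
β_Calder = 0.03438 / 0.02924 = 1.1758
β_Larkin = 0.03875 / 0.02924 = 1.3252
β_P = Σ w_i β_i = 0.16×1.8098 + 0.22×1.3396 + 0.40×1.1758 + 0.22×1.3252 = 1.3461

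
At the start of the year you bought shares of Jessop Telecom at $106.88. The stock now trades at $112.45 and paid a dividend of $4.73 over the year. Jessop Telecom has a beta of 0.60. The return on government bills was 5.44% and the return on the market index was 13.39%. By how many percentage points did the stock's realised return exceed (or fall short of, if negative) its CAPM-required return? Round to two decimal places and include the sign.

Realised HPR = (P1 + D1 − P0) / P0 = (112.45 + 4.73 − 106.88) / 106.88 = 10.30 / 106.88 = 9.6370%
MRP = 13.39% − 5.44% = 7.95%
CAPM required = R_f + β·MRP = 5.44% + 0.60 × 7.95% = 10.2100%
α = realised − required = 9.6370% − 10.2100% = -0.57%

-0.57%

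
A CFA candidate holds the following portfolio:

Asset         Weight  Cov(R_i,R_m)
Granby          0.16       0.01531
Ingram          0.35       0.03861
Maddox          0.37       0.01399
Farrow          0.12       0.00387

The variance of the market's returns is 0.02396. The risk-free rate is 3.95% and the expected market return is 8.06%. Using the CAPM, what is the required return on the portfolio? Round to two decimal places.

β_Granby = 0.01531 / 0.02396 = 0.6390
β_Ingram = 0.03861 / 0.02396 = 1.6114
β_Maddox = 0.01399 / 0.02396 = 0.5839
β_Farrow = 0.00387 / 0.02396 = 0.1615
β_P = Σ w_i β_i = 0.16×0.6390 + 0.35×1.6114 + 0.37×0.5839 + 0.12×0.1615 = 0.9017
MRP = 8.06% − 3.95% = 4.11%
E(R_P) = R_f + β_P × MRP = 3.95% + 0.9017 × 4.11% = 7.66%

7.66%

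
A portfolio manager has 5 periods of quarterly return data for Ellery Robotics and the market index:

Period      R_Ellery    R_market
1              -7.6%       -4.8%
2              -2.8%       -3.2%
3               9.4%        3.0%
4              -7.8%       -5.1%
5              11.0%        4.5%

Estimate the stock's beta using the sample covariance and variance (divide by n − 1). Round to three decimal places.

2.010

Mean R_i = (-7.6 − 2.8 + 9.4 − 7.8 + 11.0) / 5 = 0.4400%
Mean R_m = (-4.8 − 3.2 + 3.0 − 5.1 + 4.5) / 5 = -1.1200%
Σ(R_i − R̄_i)(R_m − R̄_m) = 165.3840  ⇒  Cov = 165.3840 / 4 = 41.3460
Σ(R_m − R̄_m)² = 82.2680  ⇒  Var(R_m) = 82.2680 / 4 = 20.5670
β = Cov / Var(R_m) = 41.3460 / 20.5670 = 2.0103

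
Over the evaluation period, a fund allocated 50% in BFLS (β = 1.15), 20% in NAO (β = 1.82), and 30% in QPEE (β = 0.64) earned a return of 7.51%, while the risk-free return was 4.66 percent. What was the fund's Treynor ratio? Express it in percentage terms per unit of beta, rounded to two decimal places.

β_P = 0.50×1.15 + 0.20×1.82 + 0.30×0.64 = 1.1310
Treynor = (R_P − R_f) / β_P = (7.51% − 4.66%) / 1.1310 = 2.85% / 1.1310 = 2.52%

2.52%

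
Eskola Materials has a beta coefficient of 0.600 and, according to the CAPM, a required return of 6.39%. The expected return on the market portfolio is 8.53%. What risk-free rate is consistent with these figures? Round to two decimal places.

E(R) = R_f + β(E(R_m) − R_f) = R_f(1 − β) + β·E(R_m)
6.39% = R_f × (1 − 0.600) + 0.600 × 8.53%
6.39% = R_f × 0.400 + 5.11800%
R_f = (6.39% − 5.11800%) / 0.400 = 3.18%

3.18%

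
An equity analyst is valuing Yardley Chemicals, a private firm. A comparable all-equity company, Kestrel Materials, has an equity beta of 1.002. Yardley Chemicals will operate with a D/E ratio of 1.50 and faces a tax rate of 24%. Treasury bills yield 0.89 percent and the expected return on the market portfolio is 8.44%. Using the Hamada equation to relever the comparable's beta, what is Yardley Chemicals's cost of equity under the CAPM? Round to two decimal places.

β_L = β_U × [1 + (1 − t)(D/E)] = 1.002 × [1 + (1 − 0.24) × 1.50]
    = 1.002 × [1 + 0.76 × 1.50] = 1.002 × 2.1400 = 2.1443
MRP = 8.44% − 0.89% = 7.55%
E(R) = R_f + β_L × MRP = 0.89% + 2.1443 × 7.55% = 17.08%

17.08%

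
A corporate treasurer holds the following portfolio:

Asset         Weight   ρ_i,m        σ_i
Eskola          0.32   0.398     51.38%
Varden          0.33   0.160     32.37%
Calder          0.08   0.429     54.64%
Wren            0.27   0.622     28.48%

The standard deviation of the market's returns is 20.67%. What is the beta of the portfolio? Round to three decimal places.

β_Eskola = 0.398 × 51.38% / 20.67% = 0.9893
β_Varden = 0.160 × 32.37% / 20.67% = 0.2506
β_Calder = 0.429 × 54.64% / 20.67% = 1.1340
β_Wren = 0.622 × 28.48% / 20.67% = 0.8570
β_P = Σ w_i β_i = 0.32×0.9893 + 0.33×0.2506 + 0.08×1.1340 + 0.27×0.8570 = 0.7214

0.721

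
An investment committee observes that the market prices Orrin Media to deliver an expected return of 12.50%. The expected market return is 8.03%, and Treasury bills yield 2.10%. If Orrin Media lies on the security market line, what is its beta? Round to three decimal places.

1.754

MRP = 8.03% − 2.10% = 5.93%
β = (E(R) − R_f) / MRP = (12.50% − 2.10%) / 5.93% = 10.40% / 5.93% = 1.754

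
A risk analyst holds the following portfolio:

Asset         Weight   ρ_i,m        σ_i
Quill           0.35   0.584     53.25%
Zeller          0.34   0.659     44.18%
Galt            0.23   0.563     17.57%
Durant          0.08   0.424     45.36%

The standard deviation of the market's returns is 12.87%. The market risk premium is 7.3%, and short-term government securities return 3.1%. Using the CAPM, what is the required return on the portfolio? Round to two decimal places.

17.05%

β_Quill = 0.584 × 53.25% / 12.87% = 2.4163
β_Zeller = 0.659 × 44.18% / 12.87% = 2.2622
β_Galt = 0.563 × 17.57% / 12.87% = 0.7686
β_Durant = 0.424 × 45.36% / 12.87% = 1.4944
β_P = Σ w_i β_i = 0.35×2.4163 + 0.34×2.2622 + 0.23×0.7686 + 0.08×1.4944 = 1.9112
E(R_P) = R_f + β_P × MRP = 3.1% + 1.9112 × 7.3% = 17.05%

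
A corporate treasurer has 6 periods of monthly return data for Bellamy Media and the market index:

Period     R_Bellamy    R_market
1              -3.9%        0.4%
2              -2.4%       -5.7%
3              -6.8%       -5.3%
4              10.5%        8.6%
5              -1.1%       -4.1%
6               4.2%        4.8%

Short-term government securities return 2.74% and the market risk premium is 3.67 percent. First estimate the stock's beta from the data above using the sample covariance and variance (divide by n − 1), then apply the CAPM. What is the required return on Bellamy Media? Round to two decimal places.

Mean R_i = (-3.9 − 2.4 − 6.8 + 10.5 − 1.1 + 4.2) / 6 = 0.0833%
Mean R_m = (0.4 − 5.7 − 5.3 + 8.6 − 4.1 + 4.8) / 6 = -0.2167%
Σ(R_i − R̄_i)(R_m − R̄_m) = 163.2383  ⇒  Cov = 163.2383 / 5 = 32.6477
Σ(R_m − R̄_m)² = 174.2683  ⇒  Var(R_m) = 174.2683 / 5 = 34.8537
β = Cov / Var(R_m) = 32.6477 / 34.8537 = 0.9367
E(R) = R_f + β × MRP = 2.74% + 0.9367 × 3.67% = 6.18%

6.18%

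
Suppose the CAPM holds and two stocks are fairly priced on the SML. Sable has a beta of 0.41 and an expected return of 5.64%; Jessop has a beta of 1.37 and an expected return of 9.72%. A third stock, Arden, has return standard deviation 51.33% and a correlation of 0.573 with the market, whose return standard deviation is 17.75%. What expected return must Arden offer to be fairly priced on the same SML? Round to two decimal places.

MRP = (9.72% − 5.64%) / (1.37 − 0.41) = 4.2500%
R_f = 5.64% − 0.41 × 4.2500% = 3.8975%
β_Arden = ρ·σ_i/σ_m = 0.573 × 51.33 / 17.75 = 1.6570
E(R_Arden) = R_f + β × MRP = 3.8975% + 1.6570 × 4.2500% = 10.94%

10.94%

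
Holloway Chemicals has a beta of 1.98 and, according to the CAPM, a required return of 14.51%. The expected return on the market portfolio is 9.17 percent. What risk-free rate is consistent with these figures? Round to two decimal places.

3.72%

E(R) = R_f + β(E(R_m) − R_f) = R_f(1 − β) + β·E(R_m)
14.51% = R_f × (1 − 1.98) + 1.98 × 9.17%
14.51% = R_f × -0.98 + 18.1566%
R_f = (14.51% − 18.1566%) / -0.98 = 3.72%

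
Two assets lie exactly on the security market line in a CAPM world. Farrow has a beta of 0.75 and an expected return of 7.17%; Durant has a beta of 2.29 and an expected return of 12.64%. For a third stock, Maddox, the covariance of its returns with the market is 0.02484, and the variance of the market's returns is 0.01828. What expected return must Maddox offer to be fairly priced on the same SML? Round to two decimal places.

9.33%

MRP = (12.64% − 7.17%) / (2.29 − 0.75) = 3.5519%
R_f = 7.17% − 0.75 × 3.5519% = 4.5061%
β_Maddox = Cov / Var(R_m) = 0.02484 / 0.01828 = 1.3589
E(R_Maddox) = R_f + β × MRP = 4.5061% + 1.3589 × 3.5519% = 9.33%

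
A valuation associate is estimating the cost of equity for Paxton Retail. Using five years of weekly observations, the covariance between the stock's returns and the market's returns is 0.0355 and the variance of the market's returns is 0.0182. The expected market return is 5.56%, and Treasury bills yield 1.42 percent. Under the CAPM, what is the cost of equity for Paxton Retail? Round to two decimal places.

β = Cov(R_i, R_m) / Var(R_m) = 0.0355 / 0.0182 = 1.9505
MRP = 5.56% − 1.42% = 4.14%
E(R) = R_f + β × MRP = 1.42% + 1.9505 × 4.14% = 9.50%

9.50%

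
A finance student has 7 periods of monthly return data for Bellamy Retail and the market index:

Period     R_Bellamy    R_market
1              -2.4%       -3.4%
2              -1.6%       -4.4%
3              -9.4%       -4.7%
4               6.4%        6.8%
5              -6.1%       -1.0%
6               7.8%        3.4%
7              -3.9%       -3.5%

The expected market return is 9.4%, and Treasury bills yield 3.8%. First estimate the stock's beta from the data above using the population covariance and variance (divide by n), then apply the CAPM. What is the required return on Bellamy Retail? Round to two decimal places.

Mean R_i = (-2.4 − 1.6 − 9.4 + 6.4 − 6.1 + 7.8 − 3.9) / 7 = -1.3143%
Mean R_m = (-3.4 − 4.4 − 4.7 + 6.8 − 1.0 + 3.4 − 3.5) / 7 = -0.9714%
Σ(R_i − R̄_i)(R_m − R̄_m) = 140.2329  ⇒  Cov = 140.2329 / 7 = 20.0333
Σ(R_m − R̄_m)² = 117.4543  ⇒  Var(R_m) = 117.4543 / 7 = 16.7792
β = Cov / Var(R_m) = 20.0333 / 16.7792 = 1.1939
MRP = 9.4% − 3.8% = 5.60%
E(R) = R_f + β × MRP = 3.8% + 1.1939 × 5.6% = 10.49%

10.49%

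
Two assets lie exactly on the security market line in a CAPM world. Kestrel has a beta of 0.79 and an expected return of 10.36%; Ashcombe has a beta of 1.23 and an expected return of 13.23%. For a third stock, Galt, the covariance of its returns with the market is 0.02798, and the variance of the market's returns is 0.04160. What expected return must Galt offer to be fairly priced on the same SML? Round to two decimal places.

9.59%

MRP = (13.23% − 10.36%) / (1.23 − 0.79) = 6.5227%
R_f = 10.36% − 0.79 × 6.5227% = 5.2071%
β_Galt = Cov / Var(R_m) = 0.02798 / 0.04160 = 0.6726
E(R_Galt) = R_f + β × MRP = 5.2071% + 0.6726 × 6.5227% = 9.59%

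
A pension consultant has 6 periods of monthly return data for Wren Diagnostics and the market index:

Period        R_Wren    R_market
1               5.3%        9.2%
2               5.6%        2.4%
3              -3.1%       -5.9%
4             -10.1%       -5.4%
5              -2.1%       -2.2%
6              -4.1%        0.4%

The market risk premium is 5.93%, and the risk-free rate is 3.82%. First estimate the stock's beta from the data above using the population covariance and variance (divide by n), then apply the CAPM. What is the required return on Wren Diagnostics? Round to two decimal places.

8.89%

Mean R_i = (5.3 + 5.6 − 3.1 − 10.1 − 2.1 − 4.1) / 6 = -1.4167%
Mean R_m = (9.2 + 2.4 − 5.9 − 5.4 − 2.2 + 0.4) / 6 = -0.2500%
Σ(R_i − R̄_i)(R_m − R̄_m) = 135.8850  ⇒  Cov = 135.8850 / 6 = 22.6475
Σ(R_m − R̄_m)² = 158.9950  ⇒  Var(R_m) = 158.9950 / 6 = 26.4992
β = Cov / Var(R_m) = 22.6475 / 26.4992 = 0.8546
E(R) = R_f + β × MRP = 3.82% + 0.8546 × 5.93% = 8.89%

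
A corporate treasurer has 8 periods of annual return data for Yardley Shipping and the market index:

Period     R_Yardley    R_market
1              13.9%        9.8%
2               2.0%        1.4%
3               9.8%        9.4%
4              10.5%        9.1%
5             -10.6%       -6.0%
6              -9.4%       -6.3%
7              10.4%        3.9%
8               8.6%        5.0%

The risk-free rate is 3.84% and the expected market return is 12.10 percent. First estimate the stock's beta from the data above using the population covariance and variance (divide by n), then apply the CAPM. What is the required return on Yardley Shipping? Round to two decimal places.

Mean R_i = (13.9 + 2.0 + 9.8 + 10.5 − 10.6 − 9.4 + 10.4 + 8.6) / 8 = 4.4000%
Mean R_m = (9.8 + 1.4 + 9.4 + 9.1 − 6.0 − 6.3 + 3.9 + 5.0) / 8 = 3.2875%
Σ(R_i − R̄_i)(R_m − R̄_m) = 417.3500  ⇒  Cov = 417.3500 / 8 = 52.1688
Σ(R_m − R̄_m)² = 298.6088  ⇒  Var(R_m) = 298.6088 / 8 = 37.3261
β = Cov / Var(R_m) = 52.1688 / 37.3261 = 1.3976
MRP = 12.10% − 3.84% = 8.26%
E(R) = R_f + β × MRP = 3.84% + 1.3976 × 8.26% = 15.38%

15.38%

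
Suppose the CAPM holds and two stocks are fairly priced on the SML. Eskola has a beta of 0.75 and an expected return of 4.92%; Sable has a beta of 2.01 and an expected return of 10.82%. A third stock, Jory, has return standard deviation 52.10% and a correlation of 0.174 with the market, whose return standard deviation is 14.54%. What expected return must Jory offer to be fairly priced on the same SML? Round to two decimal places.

MRP = (10.82% − 4.92%) / (2.01 − 0.75) = 4.6825%
R_f = 4.92% − 0.75 × 4.6825% = 1.4081%
β_Jory = ρ·σ_i/σ_m = 0.174 × 52.10 / 14.54 = 0.6235
E(R_Jory) = R_f + β × MRP = 1.4081% + 0.6235 × 4.6825% = 4.33%

4.33%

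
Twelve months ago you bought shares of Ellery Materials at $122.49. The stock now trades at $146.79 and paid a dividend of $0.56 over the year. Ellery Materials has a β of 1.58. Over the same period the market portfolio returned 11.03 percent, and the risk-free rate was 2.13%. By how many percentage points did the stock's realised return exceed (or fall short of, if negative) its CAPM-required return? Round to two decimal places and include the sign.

+4.10%

Realised HPR = (P1 + D1 − P0) / P0 = (146.79 + 0.56 − 122.49) / 122.49 = 24.86 / 122.49 = 20.2955%
MRP = 11.03% − 2.13% = 8.90%
CAPM required = R_f + β·MRP = 2.13% + 1.58 × 8.90% = 16.1920%
α = realised − required = 20.2955% − 16.1920% = +4.10%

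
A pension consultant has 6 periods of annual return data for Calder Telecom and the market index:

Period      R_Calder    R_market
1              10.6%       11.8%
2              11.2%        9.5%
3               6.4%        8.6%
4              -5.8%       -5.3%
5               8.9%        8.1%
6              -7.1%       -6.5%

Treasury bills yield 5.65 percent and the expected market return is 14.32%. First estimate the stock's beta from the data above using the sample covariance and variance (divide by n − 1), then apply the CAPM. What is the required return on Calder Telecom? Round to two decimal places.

14.45%

Mean R_i = (10.6 + 11.2 + 6.4 − 5.8 + 8.9 − 7.1) / 6 = 4.0333%
Mean R_m = (11.8 + 9.5 + 8.6 − 5.3 + 8.1 − 6.5) / 6 = 4.3667%
Σ(R_i − R̄_i)(R_m − R̄_m) = 329.8267  ⇒  Cov = 329.8267 / 5 = 65.9653
Σ(R_m − R̄_m)² = 324.9933  ⇒  Var(R_m) = 324.9933 / 5 = 64.9987
β = Cov / Var(R_m) = 65.9653 / 64.9987 = 1.0149
MRP = 14.32% − 5.65% = 8.67%
E(R) = R_f + β × MRP = 5.65% + 1.0149 × 8.67% = 14.45%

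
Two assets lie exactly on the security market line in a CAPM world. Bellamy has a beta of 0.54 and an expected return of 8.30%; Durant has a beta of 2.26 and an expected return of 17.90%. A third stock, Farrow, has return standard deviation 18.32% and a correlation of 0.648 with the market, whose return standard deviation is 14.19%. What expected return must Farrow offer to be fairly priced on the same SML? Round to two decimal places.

9.96%

MRP = (17.90% − 8.30%) / (2.26 − 0.54) = 5.5814%
R_f = 8.30% − 0.54 × 5.5814% = 5.2860%
β_Farrow = ρ·σ_i/σ_m = 0.648 × 18.32 / 14.19 = 0.8366
E(R_Farrow) = R_f + β × MRP = 5.2860% + 0.8366 × 5.5814% = 9.96%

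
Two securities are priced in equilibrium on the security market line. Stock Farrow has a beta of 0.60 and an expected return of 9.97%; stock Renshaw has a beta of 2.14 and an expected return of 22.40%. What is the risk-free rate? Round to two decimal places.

Both satisfy E(R) = R_f + β·MRP, so the slope of the SML is
MRP = (22.40% − 9.97%) / (2.14 − 0.60) = 12.43% / 1.54 = 8.0714%
R_f = E(R_Farrow) − β_Farrow·MRP = 9.97% − 0.60 × 8.0714% = 5.1272%

5.13%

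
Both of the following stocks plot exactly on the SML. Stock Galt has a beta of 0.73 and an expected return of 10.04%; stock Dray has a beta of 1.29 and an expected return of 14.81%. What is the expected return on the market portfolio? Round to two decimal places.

Both satisfy E(R) = R_f + β·MRP, so the slope of the SML is
MRP = (14.81% − 10.04%) / (1.29 − 0.73) = 4.77% / 0.56 = 8.5179%
R_f = E(R_Galt) − β_Galt·MRP = 10.04% − 0.73 × 8.5179% = 3.8219%
E(R_m) = R_f + MRP = 3.8219% + 8.5179% = 12.34%

12.34%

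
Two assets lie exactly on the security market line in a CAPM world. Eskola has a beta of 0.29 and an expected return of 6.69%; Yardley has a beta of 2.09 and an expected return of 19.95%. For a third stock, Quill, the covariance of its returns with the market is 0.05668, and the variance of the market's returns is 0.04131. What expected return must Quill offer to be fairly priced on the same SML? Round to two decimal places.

14.66%

MRP = (19.95% − 6.69%) / (2.09 − 0.29) = 7.3667%
R_f = 6.69% − 0.29 × 7.3667% = 4.5537%
β_Quill = Cov / Var(R_m) = 0.05668 / 0.04131 = 1.3721
E(R_Quill) = R_f + β × MRP = 4.5537% + 1.3721 × 7.3667% = 14.66%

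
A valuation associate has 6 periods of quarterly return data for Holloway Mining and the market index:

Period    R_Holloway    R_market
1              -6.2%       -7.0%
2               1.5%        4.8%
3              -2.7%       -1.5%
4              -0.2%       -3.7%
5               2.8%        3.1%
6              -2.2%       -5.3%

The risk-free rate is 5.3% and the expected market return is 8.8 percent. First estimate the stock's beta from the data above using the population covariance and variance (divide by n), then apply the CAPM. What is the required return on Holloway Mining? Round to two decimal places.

7.35%

Mean R_i = (-6.2 + 1.5 − 2.7 − 0.2 + 2.8 − 2.2) / 6 = -1.1667%
Mean R_m = (-7.0 + 4.8 − 1.5 − 3.7 + 3.1 − 5.3) / 6 = -1.6000%
Σ(R_i − R̄_i)(R_m − R̄_m) = 64.5300  ⇒  Cov = 64.5300 / 6 = 10.7550
Σ(R_m − R̄_m)² = 110.3200  ⇒  Var(R_m) = 110.3200 / 6 = 18.3867
β = Cov / Var(R_m) = 10.7550 / 18.3867 = 0.5849
MRP = 8.8% − 5.3% = 3.50%
E(R) = R_f + β × MRP = 5.3% + 0.5849 × 3.5% = 7.35%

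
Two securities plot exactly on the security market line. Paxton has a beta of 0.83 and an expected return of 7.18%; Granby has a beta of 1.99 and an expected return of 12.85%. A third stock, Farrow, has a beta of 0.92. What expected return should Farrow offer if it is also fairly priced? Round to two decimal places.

MRP (SML slope) = (12.85% − 7.18%) / (1.99 − 0.83) = 5.67% / 1.16 = 4.8879%
R_f (intercept) = 7.18% − 0.83 × 4.8879% = 3.1230%
E(R_Farrow) = R_f + β × MRP = 3.1230% + 0.92 × 4.8879% = 7.62%

7.62%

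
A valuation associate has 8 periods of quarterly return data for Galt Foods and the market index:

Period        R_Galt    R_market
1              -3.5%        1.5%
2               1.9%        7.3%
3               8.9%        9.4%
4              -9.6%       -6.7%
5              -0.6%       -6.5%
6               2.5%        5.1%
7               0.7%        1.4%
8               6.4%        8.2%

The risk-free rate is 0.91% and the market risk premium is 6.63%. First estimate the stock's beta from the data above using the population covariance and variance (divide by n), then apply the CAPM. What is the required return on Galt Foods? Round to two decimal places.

5.93%

Mean R_i = (-3.5 + 1.9 + 8.9 − 9.6 − 0.6 + 2.5 + 0.7 + 6.4) / 8 = 0.8375%
Mean R_m = (1.5 + 7.3 + 9.4 − 6.7 − 6.5 + 5.1 + 1.4 + 8.2) / 8 = 2.4625%
Σ(R_i − R̄_i)(R_m − R̄_m) = 210.2113  ⇒  Cov = 210.2113 / 8 = 26.2764
Σ(R_m − R̄_m)² = 277.7388  ⇒  Var(R_m) = 277.7388 / 8 = 34.7174
β = Cov / Var(R_m) = 26.2764 / 34.7174 = 0.7569
E(R) = R_f + β × MRP = 0.91% + 0.7569 × 6.63% = 5.93%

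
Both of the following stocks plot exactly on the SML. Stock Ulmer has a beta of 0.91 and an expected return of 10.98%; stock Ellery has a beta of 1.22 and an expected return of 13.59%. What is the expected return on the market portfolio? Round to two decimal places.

Both satisfy E(R) = R_f + β·MRP, so the slope of the SML is
MRP = (13.59% − 10.98%) / (1.22 − 0.91) = 2.61% / 0.31 = 8.4194%
R_f = E(R_Ulmer) − β_Ulmer·MRP = 10.98% − 0.91 × 8.4194% = 3.3183%
E(R_m) = R_f + MRP = 3.3183% + 8.4194% = 11.74%

11.74%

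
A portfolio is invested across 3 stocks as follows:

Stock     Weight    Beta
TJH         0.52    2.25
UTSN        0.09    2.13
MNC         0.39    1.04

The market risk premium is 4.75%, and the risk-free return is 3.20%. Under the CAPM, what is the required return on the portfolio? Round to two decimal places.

11.59%

β_P = Σ w_i β_i = 0.52×2.25 + 0.09×2.13 + 0.39×1.04 = 1.7673
E(R_P) = R_f + β_P × MRP = 3.20% + 1.7673 × 4.75% = 11.59%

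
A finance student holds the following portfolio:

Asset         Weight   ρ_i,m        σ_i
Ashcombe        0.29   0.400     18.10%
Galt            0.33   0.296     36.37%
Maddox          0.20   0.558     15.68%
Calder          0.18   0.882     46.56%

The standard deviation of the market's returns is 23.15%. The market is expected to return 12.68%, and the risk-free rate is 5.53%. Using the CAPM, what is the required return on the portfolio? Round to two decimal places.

β_Ashcombe = 0.400 × 18.10% / 23.15% = 0.3127
β_Galt = 0.296 × 36.37% / 23.15% = 0.4650
β_Maddox = 0.558 × 15.68% / 23.15% = 0.3779
β_Calder = 0.882 × 46.56% / 23.15% = 1.7739
β_P = Σ w_i β_i = 0.29×0.3127 + 0.33×0.4650 + 0.20×0.3779 + 0.18×1.7739 = 0.6390
MRP = 12.68% − 5.53% = 7.15%
E(R_P) = R_f + β_P × MRP = 5.53% + 0.6390 × 7.15% = 10.10%

10.10%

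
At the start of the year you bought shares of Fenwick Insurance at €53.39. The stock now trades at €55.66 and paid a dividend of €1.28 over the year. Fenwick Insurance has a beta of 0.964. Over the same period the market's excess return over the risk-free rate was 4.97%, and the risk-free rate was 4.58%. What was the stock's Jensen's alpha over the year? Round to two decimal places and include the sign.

Realised HPR = (P1 + D1 − P0) / P0 = (55.66 + 1.28 − 53.39) / 53.39 = 3.55 / 53.39 = 6.6492%
CAPM required = R_f + β·MRP = 4.58% + 0.964 × 4.97% = 9.37108%
α = realised − required = 6.6492% − 9.37108% = -2.72%

-2.72%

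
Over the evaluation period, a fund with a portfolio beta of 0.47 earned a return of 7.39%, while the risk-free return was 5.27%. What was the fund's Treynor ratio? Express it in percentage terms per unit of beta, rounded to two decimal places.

Treynor = (R_P − R_f) / β_P = (7.39% − 5.27%) / 0.4700 = 2.12% / 0.4700 = 4.51%

4.51%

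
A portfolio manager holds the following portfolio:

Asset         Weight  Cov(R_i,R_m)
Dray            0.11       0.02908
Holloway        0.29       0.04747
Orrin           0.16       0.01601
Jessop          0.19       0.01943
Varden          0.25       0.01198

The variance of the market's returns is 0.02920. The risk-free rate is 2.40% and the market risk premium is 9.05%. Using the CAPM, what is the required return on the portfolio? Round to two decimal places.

β_Dray = 0.02908 / 0.02920 = 0.9959
β_Holloway = 0.04747 / 0.02920 = 1.6257
β_Orrin = 0.01601 / 0.02920 = 0.5483
β_Jessop = 0.01943 / 0.02920 = 0.6654
β_Varden = 0.01198 / 0.02920 = 0.4103
β_P = Σ w_i β_i = 0.11×0.9959 + 0.29×1.6257 + 0.16×0.5483 + 0.19×0.6654 + 0.25×0.4103 = 0.8977
E(R_P) = R_f + β_P × MRP = 2.40% + 0.8977 × 9.05% = 10.52%

10.52%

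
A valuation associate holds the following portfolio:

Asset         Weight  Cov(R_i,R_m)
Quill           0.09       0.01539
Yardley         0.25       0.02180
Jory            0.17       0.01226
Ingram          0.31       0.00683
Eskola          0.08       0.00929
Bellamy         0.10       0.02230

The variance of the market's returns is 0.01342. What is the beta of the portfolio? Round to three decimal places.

β_Quill = 0.01539 / 0.01342 = 1.1468
β_Yardley = 0.02180 / 0.01342 = 1.6244
β_Jory = 0.01226 / 0.01342 = 0.9136
β_Ingram = 0.00683 / 0.01342 = 0.5089
β_Eskola = 0.00929 / 0.01342 = 0.6923
β_Bellamy = 0.02230 / 0.01342 = 1.6617
β_P = Σ w_i β_i = 0.09×1.1468 + 0.25×1.6244 + 0.17×0.9136 + 0.31×0.5089 + 0.08×0.6923 + 0.10×1.6617 = 1.0439

1.044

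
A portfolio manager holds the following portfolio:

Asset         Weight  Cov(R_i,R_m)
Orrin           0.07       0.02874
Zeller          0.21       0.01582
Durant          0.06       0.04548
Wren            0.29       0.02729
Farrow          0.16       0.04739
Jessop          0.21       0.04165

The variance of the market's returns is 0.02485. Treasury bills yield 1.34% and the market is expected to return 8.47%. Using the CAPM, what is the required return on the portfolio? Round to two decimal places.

β_Orrin = 0.02874 / 0.02485 = 1.1565
β_Zeller = 0.01582 / 0.02485 = 0.6366
β_Durant = 0.04548 / 0.02485 = 1.8302
β_Wren = 0.02729 / 0.02485 = 1.0982
β_Farrow = 0.04739 / 0.02485 = 1.9070
β_Jessop = 0.04165 / 0.02485 = 1.6761
β_P = Σ w_i β_i = 0.07×1.1565 + 0.21×0.6366 + 0.06×1.8302 + 0.29×1.0982 + 0.16×1.9070 + 0.21×1.6761 = 1.3000
MRP = 8.47% − 1.34% = 7.13%
E(R_P) = R_f + β_P × MRP = 1.34% + 1.3000 × 7.13% = 10.61%

10.61%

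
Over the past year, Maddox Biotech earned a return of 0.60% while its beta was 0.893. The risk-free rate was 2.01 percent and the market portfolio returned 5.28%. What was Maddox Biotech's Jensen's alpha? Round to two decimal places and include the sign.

-4.33%

Market excess return = 5.28% − 2.01% = 3.27%
CAPM benchmark = R_f + β(R_m − R_f) = 2.01% + 0.893 × 3.27% = 4.93011%
α = actual − benchmark = 0.60% − 4.93011% = -4.33%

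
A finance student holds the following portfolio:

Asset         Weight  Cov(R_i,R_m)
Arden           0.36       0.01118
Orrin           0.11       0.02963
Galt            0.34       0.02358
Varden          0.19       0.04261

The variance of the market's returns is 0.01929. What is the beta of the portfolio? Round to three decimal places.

β_Arden = 0.01118 / 0.01929 = 0.5796
β_Orrin = 0.02963 / 0.01929 = 1.5360
β_Galt = 0.02358 / 0.01929 = 1.2224
β_Varden = 0.04261 / 0.01929 = 2.2089
β_P = Σ w_i β_i = 0.36×0.5796 + 0.11×1.5360 + 0.34×1.2224 + 0.19×2.2089 = 1.2129

1.213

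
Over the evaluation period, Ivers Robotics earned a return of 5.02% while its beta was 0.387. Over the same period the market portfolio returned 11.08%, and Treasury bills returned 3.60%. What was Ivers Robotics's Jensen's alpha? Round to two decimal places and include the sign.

Market excess return = 11.08% − 3.60% = 7.48%
CAPM benchmark = R_f + β(R_m − R_f) = 3.60% + 0.387 × 7.48% = 6.49476%
α = actual − benchmark = 5.02% − 6.49476% = -1.47%

-1.47%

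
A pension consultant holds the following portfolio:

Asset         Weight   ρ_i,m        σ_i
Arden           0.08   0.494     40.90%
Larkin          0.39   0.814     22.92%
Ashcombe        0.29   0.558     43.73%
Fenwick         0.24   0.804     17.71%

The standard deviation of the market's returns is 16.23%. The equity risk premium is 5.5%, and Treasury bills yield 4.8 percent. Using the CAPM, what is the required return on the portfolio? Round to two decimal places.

β_Arden = 0.494 × 40.90% / 16.23% = 1.2449
β_Larkin = 0.814 × 22.92% / 16.23% = 1.1495
β_Ashcombe = 0.558 × 43.73% / 16.23% = 1.5035
β_Fenwick = 0.804 × 17.71% / 16.23% = 0.8773
β_P = Σ w_i β_i = 0.08×1.2449 + 0.39×1.1495 + 0.29×1.5035 + 0.24×0.8773 = 1.1945
E(R_P) = R_f + β_P × MRP = 4.8% + 1.1945 × 5.5% = 11.37%

11.37%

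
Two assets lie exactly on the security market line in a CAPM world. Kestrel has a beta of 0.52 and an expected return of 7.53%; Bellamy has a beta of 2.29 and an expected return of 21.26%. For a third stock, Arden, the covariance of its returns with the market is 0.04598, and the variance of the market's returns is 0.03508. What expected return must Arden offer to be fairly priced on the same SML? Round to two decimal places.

MRP = (21.26% − 7.53%) / (2.29 − 0.52) = 7.7571%
R_f = 7.53% − 0.52 × 7.7571% = 3.4963%
β_Arden = Cov / Var(R_m) = 0.04598 / 0.03508 = 1.3107
E(R_Arden) = R_f + β × MRP = 3.4963% + 1.3107 × 7.7571% = 13.66%

13.66%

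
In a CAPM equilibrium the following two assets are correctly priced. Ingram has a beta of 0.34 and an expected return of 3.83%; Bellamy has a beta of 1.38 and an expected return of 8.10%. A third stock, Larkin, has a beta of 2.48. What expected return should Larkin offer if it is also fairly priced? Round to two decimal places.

MRP (SML slope) = (8.10% − 3.83%) / (1.38 − 0.34) = 4.27% / 1.04 = 4.1058%
R_f (intercept) = 3.83% − 0.34 × 4.1058% = 2.4340%
E(R_Larkin) = R_f + β × MRP = 2.4340% + 2.48 × 4.1058% = 12.62%

12.62%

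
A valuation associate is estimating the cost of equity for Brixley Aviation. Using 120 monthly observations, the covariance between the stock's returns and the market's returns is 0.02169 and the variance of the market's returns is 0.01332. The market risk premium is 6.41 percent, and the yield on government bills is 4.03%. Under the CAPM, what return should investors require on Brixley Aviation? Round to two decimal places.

14.47%

β = Cov(R_i, R_m) / Var(R_m) = 0.02169 / 0.01332 = 1.6284
E(R) = R_f + β × MRP = 4.03% + 1.6284 × 6.41% = 14.47%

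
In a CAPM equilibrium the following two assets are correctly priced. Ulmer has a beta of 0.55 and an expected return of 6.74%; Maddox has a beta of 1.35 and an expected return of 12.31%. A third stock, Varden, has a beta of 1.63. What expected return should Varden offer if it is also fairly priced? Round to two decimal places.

14.26%

MRP (SML slope) = (12.31% − 6.74%) / (1.35 − 0.55) = 5.57% / 0.80 = 6.9625%
R_f (intercept) = 6.74% − 0.55 × 6.9625% = 2.9106%
E(R_Varden) = R_f + β × MRP = 2.9106% + 1.63 × 6.9625% = 14.26%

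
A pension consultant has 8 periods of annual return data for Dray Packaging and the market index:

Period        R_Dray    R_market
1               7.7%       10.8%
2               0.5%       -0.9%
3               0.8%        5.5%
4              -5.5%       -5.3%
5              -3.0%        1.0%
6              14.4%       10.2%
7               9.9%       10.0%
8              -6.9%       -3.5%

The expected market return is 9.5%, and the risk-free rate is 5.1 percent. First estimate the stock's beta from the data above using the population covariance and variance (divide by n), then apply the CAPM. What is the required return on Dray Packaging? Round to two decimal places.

Mean R_i = (7.7 + 0.5 + 0.8 − 5.5 − 3.0 + 14.4 + 9.9 − 6.9) / 8 = 2.2375%
Mean R_m = (10.8 − 0.9 + 5.5 − 5.3 + 1.0 + 10.2 + 10.0 − 3.5) / 8 = 3.4750%
Σ(R_i − R̄_i)(R_m − R̄_m) = 321.0875  ⇒  Cov = 321.0875 / 8 = 40.1359
Σ(R_m − R̄_m)² = 296.4750  ⇒  Var(R_m) = 296.4750 / 8 = 37.0594
β = Cov / Var(R_m) = 40.1359 / 37.0594 = 1.0830
MRP = 9.5% − 5.1% = 4.40%
E(R) = R_f + β × MRP = 5.1% + 1.0830 × 4.4% = 9.87%

9.87%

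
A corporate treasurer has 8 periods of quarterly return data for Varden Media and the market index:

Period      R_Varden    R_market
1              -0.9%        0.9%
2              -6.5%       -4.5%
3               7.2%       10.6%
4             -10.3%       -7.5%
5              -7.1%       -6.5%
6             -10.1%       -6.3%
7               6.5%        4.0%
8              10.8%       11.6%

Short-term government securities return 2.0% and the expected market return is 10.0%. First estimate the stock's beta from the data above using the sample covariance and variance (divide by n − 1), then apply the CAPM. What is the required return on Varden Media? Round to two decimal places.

10.47%

Mean R_i = (-0.9 − 6.5 + 7.2 − 10.3 − 7.1 − 10.1 + 6.5 + 10.8) / 8 = -1.3000%
Mean R_m = (0.9 − 4.5 + 10.6 − 7.5 − 6.5 − 6.3 + 4.0 + 11.6) / 8 = 0.2875%
Σ(R_i − R̄_i)(R_m − R̄_m) = 446.0600  ⇒  Cov = 446.0600 / 7 = 63.7229
Σ(R_m − R̄_m)² = 421.5088  ⇒  Var(R_m) = 421.5088 / 7 = 60.2155
β = Cov / Var(R_m) = 63.7229 / 60.2155 = 1.0582
MRP = 10.0% − 2.0% = 8.00%
E(R) = R_f + β × MRP = 2.0% + 1.0582 × 8.0% = 10.47%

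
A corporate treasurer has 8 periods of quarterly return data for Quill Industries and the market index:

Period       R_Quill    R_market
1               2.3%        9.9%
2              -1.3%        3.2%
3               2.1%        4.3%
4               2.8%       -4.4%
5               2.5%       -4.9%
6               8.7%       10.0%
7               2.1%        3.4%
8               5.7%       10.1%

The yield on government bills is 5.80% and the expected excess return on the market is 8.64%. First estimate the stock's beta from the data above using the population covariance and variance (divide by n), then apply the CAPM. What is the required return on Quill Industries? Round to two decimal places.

7.68%

Mean R_i = (2.3 − 1.3 + 2.1 + 2.8 + 2.5 + 8.7 + 2.1 + 5.7) / 8 = 3.1125%
Mean R_m = (9.9 + 3.2 + 4.3 − 4.4 − 4.9 + 10.0 + 3.4 + 10.1) / 8 = 3.9500%
Σ(R_i − R̄_i)(R_m − R̄_m) = 56.4250  ⇒  Cov = 56.4250 / 8 = 7.0531
Σ(R_m − R̄_m)² = 258.8600  ⇒  Var(R_m) = 258.8600 / 8 = 32.3575
β = Cov / Var(R_m) = 7.0531 / 32.3575 = 0.2180
E(R) = R_f + β × MRP = 5.80% + 0.2180 × 8.64% = 7.68%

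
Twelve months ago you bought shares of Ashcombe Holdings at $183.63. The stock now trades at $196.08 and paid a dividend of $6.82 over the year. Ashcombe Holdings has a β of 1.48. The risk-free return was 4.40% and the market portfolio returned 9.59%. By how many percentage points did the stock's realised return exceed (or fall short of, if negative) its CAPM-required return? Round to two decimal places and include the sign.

Realised HPR = (P1 + D1 − P0) / P0 = (196.08 + 6.82 − 183.63) / 183.63 = 19.27 / 183.63 = 10.4939%
MRP = 9.59% − 4.40% = 5.19%
CAPM required = R_f + β·MRP = 4.40% + 1.48 × 5.19% = 12.0812%
α = realised − required = 10.4939% − 12.0812% = -1.59%

-1.59%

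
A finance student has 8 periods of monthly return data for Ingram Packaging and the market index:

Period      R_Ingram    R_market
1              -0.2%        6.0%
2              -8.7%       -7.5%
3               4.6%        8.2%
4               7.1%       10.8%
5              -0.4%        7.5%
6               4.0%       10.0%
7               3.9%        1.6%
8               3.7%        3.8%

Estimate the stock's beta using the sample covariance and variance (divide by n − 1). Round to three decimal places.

Mean R_i = (-0.2 − 8.7 + 4.6 + 7.1 − 0.4 + 4.0 + 3.9 + 3.7) / 8 = 1.7500%
Mean R_m = (6.0 − 7.5 + 8.2 + 10.8 + 7.5 + 10.0 + 1.6 + 3.8) / 8 = 5.0500%
Σ(R_i − R̄_i)(R_m − R̄_m) = 165.0500  ⇒  Cov = 165.0500 / 7 = 23.5786
Σ(R_m − R̄_m)² = 245.3600  ⇒  Var(R_m) = 245.3600 / 7 = 35.0514
β = Cov / Var(R_m) = 23.5786 / 35.0514 = 0.6727

0.673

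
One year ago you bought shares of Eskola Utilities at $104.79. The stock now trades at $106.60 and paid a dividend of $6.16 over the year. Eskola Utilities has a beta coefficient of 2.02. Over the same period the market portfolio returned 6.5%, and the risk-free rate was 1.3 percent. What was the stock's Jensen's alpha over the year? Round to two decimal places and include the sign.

-4.20%

Realised HPR = (P1 + D1 − P0) / P0 = (106.60 + 6.16 − 104.79) / 104.79 = 7.97 / 104.79 = 7.6057%
MRP = 6.5% − 1.3% = 5.20%
CAPM required = R_f + β·MRP = 1.3% + 2.02 × 5.2% = 11.8040%
α = realised − required = 7.6057% − 11.8040% = -4.20%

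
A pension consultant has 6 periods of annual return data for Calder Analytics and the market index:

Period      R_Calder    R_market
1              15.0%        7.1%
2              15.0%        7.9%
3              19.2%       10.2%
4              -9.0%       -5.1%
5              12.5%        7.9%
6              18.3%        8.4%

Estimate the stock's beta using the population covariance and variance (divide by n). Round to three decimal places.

Mean R_i = (15.0 + 15.0 + 19.2 − 9.0 + 12.5 + 18.3) / 6 = 11.8333%
Mean R_m = (7.1 + 7.9 + 10.2 − 5.1 + 7.9 + 8.4) / 6 = 6.0667%
Σ(R_i − R̄_i)(R_m − R̄_m) = 288.4767  ⇒  Cov = 288.4767 / 6 = 48.0795
Σ(R_m − R̄_m)² = 155.0133  ⇒  Var(R_m) = 155.0133 / 6 = 25.8356
β = Cov / Var(R_m) = 48.0795 / 25.8356 = 1.8610

1.861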